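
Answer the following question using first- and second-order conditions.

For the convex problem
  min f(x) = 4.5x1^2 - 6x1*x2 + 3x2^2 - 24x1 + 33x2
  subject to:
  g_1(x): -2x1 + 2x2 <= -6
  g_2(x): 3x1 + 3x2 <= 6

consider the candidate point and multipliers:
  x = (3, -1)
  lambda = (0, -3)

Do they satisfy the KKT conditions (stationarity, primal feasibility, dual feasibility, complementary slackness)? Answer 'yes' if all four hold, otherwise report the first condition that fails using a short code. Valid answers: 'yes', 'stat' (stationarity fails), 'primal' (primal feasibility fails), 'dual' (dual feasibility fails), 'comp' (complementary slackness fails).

Gradient of f: grad f(x) = Q x + c = (9, 9)
Constraint values g_i(x) = a_i^T x - b_i:
  g_1((3, -1)) = -2
  g_2((3, -1)) = 0
Stationarity residual: grad f(x) + sum_i lambda_i a_i = (0, 0)
  -> stationarity OK
Primal feasibility (all g_i <= 0): OK
Dual feasibility (all lambda_i >= 0): FAILS
Complementary slackness (lambda_i * g_i(x) = 0 for all i): OK

Verdict: the first failing condition is dual_feasibility -> dual.

dual


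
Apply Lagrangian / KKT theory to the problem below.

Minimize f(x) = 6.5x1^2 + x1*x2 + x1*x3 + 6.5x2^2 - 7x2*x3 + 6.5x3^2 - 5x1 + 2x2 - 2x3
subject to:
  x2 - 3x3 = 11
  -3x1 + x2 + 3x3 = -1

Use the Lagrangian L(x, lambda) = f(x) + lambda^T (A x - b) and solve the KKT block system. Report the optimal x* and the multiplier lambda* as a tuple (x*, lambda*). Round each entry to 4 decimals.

Form the Lagrangian:
  L(x, lambda) = (1/2) x^T Q x + c^T x + lambda^T (A x - b)
Stationarity (grad_x L = 0): Q x + c + A^T lambda = 0.
Primal feasibility: A x = b.

This gives the KKT block system:
  [ Q   A^T ] [ x     ]   [-c ]
  [ A    0  ] [ lambda ] = [ b ]

Solving the linear system:
  x*      = (-2.2564, 1.6154, -3.1282)
  lambda* = (-30.6923, -11.9487)
  f(x*)   = 173.2179

x* = (-2.2564, 1.6154, -3.1282), lambda* = (-30.6923, -11.9487)


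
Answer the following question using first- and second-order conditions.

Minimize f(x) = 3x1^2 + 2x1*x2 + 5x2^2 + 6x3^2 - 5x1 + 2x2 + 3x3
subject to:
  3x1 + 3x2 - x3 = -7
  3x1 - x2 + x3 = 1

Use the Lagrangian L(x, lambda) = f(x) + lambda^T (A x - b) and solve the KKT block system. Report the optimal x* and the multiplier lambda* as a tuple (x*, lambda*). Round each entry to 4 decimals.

Form the Lagrangian:
  L(x, lambda) = (1/2) x^T Q x + c^T x + lambda^T (A x - b)
Stationarity (grad_x L = 0): Q x + c + A^T lambda = 0.
Primal feasibility: A x = b.

This gives the KKT block system:
  [ Q   A^T ] [ x     ]   [-c ]
  [ A    0  ] [ lambda ] = [ b ]

Solving the linear system:
  x*      = (-0.3857, -1.843, 0.314)
  lambda* = (5.2171, -1.5504)
  f(x*)   = 18.6269

x* = (-0.3857, -1.843, 0.314), lambda* = (5.2171, -1.5504)


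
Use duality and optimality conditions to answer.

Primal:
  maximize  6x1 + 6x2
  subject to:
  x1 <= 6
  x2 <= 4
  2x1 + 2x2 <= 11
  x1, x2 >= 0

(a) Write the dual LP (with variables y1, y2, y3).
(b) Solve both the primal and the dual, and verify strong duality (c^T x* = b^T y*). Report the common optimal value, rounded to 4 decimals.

The standard primal-dual pair for 'max c^T x s.t. A x <= b, x >= 0' is:
  Dual:  min b^T y  s.t.  A^T y >= c,  y >= 0.

So the dual LP is:
  minimize  6y1 + 4y2 + 11y3
  subject to:
    y1 + 2y3 >= 6
    y2 + 2y3 >= 6
    y1, y2, y3 >= 0

Solving the primal: x* = (5.5, 0).
  primal value c^T x* = 33.
Solving the dual: y* = (0, 0, 3).
  dual value b^T y* = 33.
Strong duality: c^T x* = b^T y*. Confirmed.

33


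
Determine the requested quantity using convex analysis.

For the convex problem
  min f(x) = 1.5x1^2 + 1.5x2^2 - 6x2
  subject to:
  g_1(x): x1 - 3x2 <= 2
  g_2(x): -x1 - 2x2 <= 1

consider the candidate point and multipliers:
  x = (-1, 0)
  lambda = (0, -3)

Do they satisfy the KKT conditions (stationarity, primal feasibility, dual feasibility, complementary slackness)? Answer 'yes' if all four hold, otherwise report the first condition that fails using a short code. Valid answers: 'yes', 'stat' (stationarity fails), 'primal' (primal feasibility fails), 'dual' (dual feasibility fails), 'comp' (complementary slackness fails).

Gradient of f: grad f(x) = Q x + c = (-3, -6)
Constraint values g_i(x) = a_i^T x - b_i:
  g_1((-1, 0)) = -3
  g_2((-1, 0)) = 0
Stationarity residual: grad f(x) + sum_i lambda_i a_i = (0, 0)
  -> stationarity OK
Primal feasibility (all g_i <= 0): OK
Dual feasibility (all lambda_i >= 0): FAILS
Complementary slackness (lambda_i * g_i(x) = 0 for all i): OK

Verdict: the first failing condition is dual_feasibility -> dual.

dual


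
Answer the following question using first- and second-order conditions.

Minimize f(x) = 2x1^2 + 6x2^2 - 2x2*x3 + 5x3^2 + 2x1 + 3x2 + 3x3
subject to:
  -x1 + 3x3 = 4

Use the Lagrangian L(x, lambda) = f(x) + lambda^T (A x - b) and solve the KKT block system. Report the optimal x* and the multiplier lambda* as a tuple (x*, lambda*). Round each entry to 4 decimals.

Form the Lagrangian:
  L(x, lambda) = (1/2) x^T Q x + c^T x + lambda^T (A x - b)
Stationarity (grad_x L = 0): Q x + c + A^T lambda = 0.
Primal feasibility: A x = b.

This gives the KKT block system:
  [ Q   A^T ] [ x     ]   [-c ]
  [ A    0  ] [ lambda ] = [ b ]

Solving the linear system:
  x*      = (-1.4708, -0.1095, 0.8431)
  lambda* = (-3.8832)
  f(x*)   = 7.396

x* = (-1.4708, -0.1095, 0.8431), lambda* = (-3.8832)


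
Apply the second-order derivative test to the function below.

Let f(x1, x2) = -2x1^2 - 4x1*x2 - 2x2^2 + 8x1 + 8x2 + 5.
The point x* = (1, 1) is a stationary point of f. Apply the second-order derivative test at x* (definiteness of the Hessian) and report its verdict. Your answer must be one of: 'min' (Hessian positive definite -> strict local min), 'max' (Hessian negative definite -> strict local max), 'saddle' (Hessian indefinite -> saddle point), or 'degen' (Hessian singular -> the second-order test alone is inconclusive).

Compute the Hessian H = grad^2 f:
  H = [[-4, -4], [-4, -4]]
Verify stationarity: grad f(x*) = H x* + g = (0, 0).
Eigenvalues of H: -8, 0.
H has a zero eigenvalue (singular; negative semidefinite but not definite), so H is neither positive definite, negative definite, nor indefinite. The second-order test alone is inconclusive -> degen.
(Indeed, f is constant along the null direction of H through x*, so x* is not a strict local extremum.)

degen


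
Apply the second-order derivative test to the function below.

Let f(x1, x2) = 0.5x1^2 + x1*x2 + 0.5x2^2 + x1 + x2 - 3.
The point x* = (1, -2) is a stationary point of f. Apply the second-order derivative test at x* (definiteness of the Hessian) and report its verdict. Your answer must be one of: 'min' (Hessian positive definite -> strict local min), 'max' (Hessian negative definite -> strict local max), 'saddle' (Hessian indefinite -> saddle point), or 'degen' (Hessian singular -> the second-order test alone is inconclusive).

Compute the Hessian H = grad^2 f:
  H = [[1, 1], [1, 1]]
Verify stationarity: grad f(x*) = H x* + g = (0, 0).
Eigenvalues of H: 0, 2.
H has a zero eigenvalue (singular; positive semidefinite but not definite), so H is neither positive definite, negative definite, nor indefinite. The second-order test alone is inconclusive -> degen.
(Indeed, f is constant along the null direction of H through x*, so x* is not a strict local extremum.)

degen


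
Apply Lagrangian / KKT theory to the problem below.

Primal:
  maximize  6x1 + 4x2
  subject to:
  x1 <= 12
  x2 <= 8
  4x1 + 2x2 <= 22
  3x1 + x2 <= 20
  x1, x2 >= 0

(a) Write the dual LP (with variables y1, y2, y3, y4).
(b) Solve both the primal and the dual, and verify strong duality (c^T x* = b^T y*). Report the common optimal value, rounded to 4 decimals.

The standard primal-dual pair for 'max c^T x s.t. A x <= b, x >= 0' is:
  Dual:  min b^T y  s.t.  A^T y >= c,  y >= 0.

So the dual LP is:
  minimize  12y1 + 8y2 + 22y3 + 20y4
  subject to:
    y1 + 4y3 + 3y4 >= 6
    y2 + 2y3 + y4 >= 4
    y1, y2, y3, y4 >= 0

Solving the primal: x* = (1.5, 8).
  primal value c^T x* = 41.
Solving the dual: y* = (0, 1, 1.5, 0).
  dual value b^T y* = 41.
Strong duality: c^T x* = b^T y*. Confirmed.

41


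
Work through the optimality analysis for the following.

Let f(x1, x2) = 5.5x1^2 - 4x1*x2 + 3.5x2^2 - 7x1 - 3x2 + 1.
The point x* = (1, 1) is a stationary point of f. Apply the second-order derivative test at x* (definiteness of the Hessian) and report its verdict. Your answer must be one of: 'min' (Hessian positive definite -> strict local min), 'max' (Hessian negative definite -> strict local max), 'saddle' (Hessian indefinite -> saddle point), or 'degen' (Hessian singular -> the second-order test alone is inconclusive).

Compute the Hessian H = grad^2 f:
  H = [[11, -4], [-4, 7]]
Verify stationarity: grad f(x*) = H x* + g = (0, 0).
Eigenvalues of H: 4.5279, 13.4721.
Both eigenvalues > 0, so H is positive definite -> x* is a strict local min.

min


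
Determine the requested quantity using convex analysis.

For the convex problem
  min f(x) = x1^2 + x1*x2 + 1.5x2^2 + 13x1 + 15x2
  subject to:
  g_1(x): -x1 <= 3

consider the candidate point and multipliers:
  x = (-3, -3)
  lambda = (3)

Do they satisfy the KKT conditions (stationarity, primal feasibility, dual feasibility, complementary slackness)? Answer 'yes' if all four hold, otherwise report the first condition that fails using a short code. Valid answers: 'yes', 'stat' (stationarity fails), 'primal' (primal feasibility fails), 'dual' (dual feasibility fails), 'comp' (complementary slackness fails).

Gradient of f: grad f(x) = Q x + c = (4, 3)
Constraint values g_i(x) = a_i^T x - b_i:
  g_1((-3, -3)) = 0
Stationarity residual: grad f(x) + sum_i lambda_i a_i = (1, 3)
  -> stationarity FAILS
Primal feasibility (all g_i <= 0): OK
Dual feasibility (all lambda_i >= 0): OK
Complementary slackness (lambda_i * g_i(x) = 0 for all i): OK

Verdict: the first failing condition is stationarity -> stat.

stat


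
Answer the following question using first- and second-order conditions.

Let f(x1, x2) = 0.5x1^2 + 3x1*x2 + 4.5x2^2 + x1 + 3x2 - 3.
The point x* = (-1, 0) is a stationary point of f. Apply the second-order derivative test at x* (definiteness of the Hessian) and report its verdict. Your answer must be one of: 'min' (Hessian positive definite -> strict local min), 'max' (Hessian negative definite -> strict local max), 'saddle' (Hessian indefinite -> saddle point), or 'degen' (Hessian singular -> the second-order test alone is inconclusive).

Compute the Hessian H = grad^2 f:
  H = [[1, 3], [3, 9]]
Verify stationarity: grad f(x*) = H x* + g = (0, 0).
Eigenvalues of H: 0, 10.
H has a zero eigenvalue (singular; positive semidefinite but not definite), so H is neither positive definite, negative definite, nor indefinite. The second-order test alone is inconclusive -> degen.
(Indeed, f is constant along the null direction of H through x*, so x* is not a strict local extremum.)

degen


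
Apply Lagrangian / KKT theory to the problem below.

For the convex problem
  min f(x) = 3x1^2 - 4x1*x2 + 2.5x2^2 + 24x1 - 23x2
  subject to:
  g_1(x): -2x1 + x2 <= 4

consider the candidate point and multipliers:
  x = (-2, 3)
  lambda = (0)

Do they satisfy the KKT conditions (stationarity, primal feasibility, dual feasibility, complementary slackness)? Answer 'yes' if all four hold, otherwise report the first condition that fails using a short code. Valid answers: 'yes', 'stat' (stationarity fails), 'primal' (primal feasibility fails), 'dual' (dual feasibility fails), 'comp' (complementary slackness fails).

Gradient of f: grad f(x) = Q x + c = (0, 0)
Constraint values g_i(x) = a_i^T x - b_i:
  g_1((-2, 3)) = 3
Stationarity residual: grad f(x) + sum_i lambda_i a_i = (0, 0)
  -> stationarity OK
Primal feasibility (all g_i <= 0): FAILS
Dual feasibility (all lambda_i >= 0): OK
Complementary slackness (lambda_i * g_i(x) = 0 for all i): OK

Verdict: the first failing condition is primal_feasibility -> primal.

primal


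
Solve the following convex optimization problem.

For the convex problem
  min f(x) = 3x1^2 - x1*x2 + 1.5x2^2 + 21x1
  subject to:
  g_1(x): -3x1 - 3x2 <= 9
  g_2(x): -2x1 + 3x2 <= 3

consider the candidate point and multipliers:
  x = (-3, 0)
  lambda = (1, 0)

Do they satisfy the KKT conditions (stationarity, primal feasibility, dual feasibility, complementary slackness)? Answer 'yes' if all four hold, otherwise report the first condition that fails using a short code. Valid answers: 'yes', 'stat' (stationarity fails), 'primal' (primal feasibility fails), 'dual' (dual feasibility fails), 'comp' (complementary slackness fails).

Gradient of f: grad f(x) = Q x + c = (3, 3)
Constraint values g_i(x) = a_i^T x - b_i:
  g_1((-3, 0)) = 0
  g_2((-3, 0)) = 3
Stationarity residual: grad f(x) + sum_i lambda_i a_i = (0, 0)
  -> stationarity OK
Primal feasibility (all g_i <= 0): FAILS
Dual feasibility (all lambda_i >= 0): OK
Complementary slackness (lambda_i * g_i(x) = 0 for all i): OK

Verdict: the first failing condition is primal_feasibility -> primal.

primal


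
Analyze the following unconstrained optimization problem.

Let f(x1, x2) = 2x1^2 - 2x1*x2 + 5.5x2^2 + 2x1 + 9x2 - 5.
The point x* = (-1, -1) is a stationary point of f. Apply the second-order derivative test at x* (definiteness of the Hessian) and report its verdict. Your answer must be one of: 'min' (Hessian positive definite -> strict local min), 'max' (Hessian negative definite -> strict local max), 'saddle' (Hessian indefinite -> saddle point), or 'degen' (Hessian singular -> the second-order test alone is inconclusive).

Compute the Hessian H = grad^2 f:
  H = [[4, -2], [-2, 11]]
Verify stationarity: grad f(x*) = H x* + g = (0, 0).
Eigenvalues of H: 3.4689, 11.5311.
Both eigenvalues > 0, so H is positive definite -> x* is a strict local min.

min


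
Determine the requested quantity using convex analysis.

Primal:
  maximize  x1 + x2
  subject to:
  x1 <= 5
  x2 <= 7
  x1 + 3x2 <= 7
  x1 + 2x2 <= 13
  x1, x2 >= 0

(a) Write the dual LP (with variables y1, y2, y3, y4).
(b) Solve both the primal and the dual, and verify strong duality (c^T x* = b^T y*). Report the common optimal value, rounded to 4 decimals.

The standard primal-dual pair for 'max c^T x s.t. A x <= b, x >= 0' is:
  Dual:  min b^T y  s.t.  A^T y >= c,  y >= 0.

So the dual LP is:
  minimize  5y1 + 7y2 + 7y3 + 13y4
  subject to:
    y1 + y3 + y4 >= 1
    y2 + 3y3 + 2y4 >= 1
    y1, y2, y3, y4 >= 0

Solving the primal: x* = (5, 0.6667).
  primal value c^T x* = 5.6667.
Solving the dual: y* = (0.6667, 0, 0.3333, 0).
  dual value b^T y* = 5.6667.
Strong duality: c^T x* = b^T y*. Confirmed.

5.6667


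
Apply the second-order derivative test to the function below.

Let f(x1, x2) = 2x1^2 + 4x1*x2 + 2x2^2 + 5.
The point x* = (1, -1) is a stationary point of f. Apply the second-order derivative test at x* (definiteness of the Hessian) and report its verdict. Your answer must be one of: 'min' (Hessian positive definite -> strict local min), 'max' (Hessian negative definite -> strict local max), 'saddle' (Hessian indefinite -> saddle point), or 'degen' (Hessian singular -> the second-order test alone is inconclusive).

Compute the Hessian H = grad^2 f:
  H = [[4, 4], [4, 4]]
Verify stationarity: grad f(x*) = H x* + g = (0, 0).
Eigenvalues of H: 0, 8.
H has a zero eigenvalue (singular; positive semidefinite but not definite), so H is neither positive definite, negative definite, nor indefinite. The second-order test alone is inconclusive -> degen.
(Indeed, f is constant along the null direction of H through x*, so x* is not a strict local extremum.)

degen


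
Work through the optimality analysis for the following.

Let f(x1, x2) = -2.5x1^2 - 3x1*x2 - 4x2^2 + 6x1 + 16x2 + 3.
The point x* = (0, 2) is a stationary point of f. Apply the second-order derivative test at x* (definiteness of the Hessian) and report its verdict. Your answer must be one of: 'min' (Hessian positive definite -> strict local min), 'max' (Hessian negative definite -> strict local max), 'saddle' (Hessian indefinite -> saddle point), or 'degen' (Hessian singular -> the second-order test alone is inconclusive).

Compute the Hessian H = grad^2 f:
  H = [[-5, -3], [-3, -8]]
Verify stationarity: grad f(x*) = H x* + g = (0, 0).
Eigenvalues of H: -9.8541, -3.1459.
Both eigenvalues < 0, so H is negative definite -> x* is a strict local max.

max


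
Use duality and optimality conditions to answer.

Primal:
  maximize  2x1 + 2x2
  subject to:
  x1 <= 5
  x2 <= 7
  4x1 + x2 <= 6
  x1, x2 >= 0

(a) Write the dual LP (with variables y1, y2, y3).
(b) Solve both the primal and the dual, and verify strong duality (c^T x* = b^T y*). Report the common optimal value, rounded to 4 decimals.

The standard primal-dual pair for 'max c^T x s.t. A x <= b, x >= 0' is:
  Dual:  min b^T y  s.t.  A^T y >= c,  y >= 0.

So the dual LP is:
  minimize  5y1 + 7y2 + 6y3
  subject to:
    y1 + 4y3 >= 2
    y2 + y3 >= 2
    y1, y2, y3 >= 0

Solving the primal: x* = (0, 6).
  primal value c^T x* = 12.
Solving the dual: y* = (0, 0, 2).
  dual value b^T y* = 12.
Strong duality: c^T x* = b^T y*. Confirmed.

12


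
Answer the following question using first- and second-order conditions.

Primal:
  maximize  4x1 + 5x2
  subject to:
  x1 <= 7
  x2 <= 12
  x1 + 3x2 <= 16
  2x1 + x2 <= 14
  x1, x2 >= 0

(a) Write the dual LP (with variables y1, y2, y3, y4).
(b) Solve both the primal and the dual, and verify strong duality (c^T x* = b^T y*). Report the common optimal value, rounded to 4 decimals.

The standard primal-dual pair for 'max c^T x s.t. A x <= b, x >= 0' is:
  Dual:  min b^T y  s.t.  A^T y >= c,  y >= 0.

So the dual LP is:
  minimize  7y1 + 12y2 + 16y3 + 14y4
  subject to:
    y1 + y3 + 2y4 >= 4
    y2 + 3y3 + y4 >= 5
    y1, y2, y3, y4 >= 0

Solving the primal: x* = (5.2, 3.6).
  primal value c^T x* = 38.8.
Solving the dual: y* = (0, 0, 1.2, 1.4).
  dual value b^T y* = 38.8.
Strong duality: c^T x* = b^T y*. Confirmed.

38.8


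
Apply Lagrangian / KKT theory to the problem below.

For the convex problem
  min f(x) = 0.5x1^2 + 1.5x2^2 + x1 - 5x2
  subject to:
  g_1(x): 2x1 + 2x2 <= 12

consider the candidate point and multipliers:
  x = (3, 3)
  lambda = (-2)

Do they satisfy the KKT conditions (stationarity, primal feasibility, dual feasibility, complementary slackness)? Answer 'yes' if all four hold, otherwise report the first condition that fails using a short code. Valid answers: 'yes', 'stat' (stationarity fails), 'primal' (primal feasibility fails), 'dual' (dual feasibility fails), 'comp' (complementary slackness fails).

Gradient of f: grad f(x) = Q x + c = (4, 4)
Constraint values g_i(x) = a_i^T x - b_i:
  g_1((3, 3)) = 0
Stationarity residual: grad f(x) + sum_i lambda_i a_i = (0, 0)
  -> stationarity OK
Primal feasibility (all g_i <= 0): OK
Dual feasibility (all lambda_i >= 0): FAILS
Complementary slackness (lambda_i * g_i(x) = 0 for all i): OK

Verdict: the first failing condition is dual_feasibility -> dual.

dual


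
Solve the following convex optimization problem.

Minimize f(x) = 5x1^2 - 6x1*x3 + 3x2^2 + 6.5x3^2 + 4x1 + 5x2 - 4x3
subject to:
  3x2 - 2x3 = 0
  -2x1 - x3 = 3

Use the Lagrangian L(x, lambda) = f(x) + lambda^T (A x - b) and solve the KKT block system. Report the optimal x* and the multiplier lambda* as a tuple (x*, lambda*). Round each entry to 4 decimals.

Form the Lagrangian:
  L(x, lambda) = (1/2) x^T Q x + c^T x + lambda^T (A x - b)
Stationarity (grad_x L = 0): Q x + c + A^T lambda = 0.
Primal feasibility: A x = b.

This gives the KKT block system:
  [ Q   A^T ] [ x     ]   [-c ]
  [ A    0  ] [ lambda ] = [ b ]

Solving the linear system:
  x*      = (-1.2138, -0.3816, -0.5724)
  lambda* = (-0.9034, -2.3517)
  f(x*)   = 1.2908

x* = (-1.2138, -0.3816, -0.5724), lambda* = (-0.9034, -2.3517)


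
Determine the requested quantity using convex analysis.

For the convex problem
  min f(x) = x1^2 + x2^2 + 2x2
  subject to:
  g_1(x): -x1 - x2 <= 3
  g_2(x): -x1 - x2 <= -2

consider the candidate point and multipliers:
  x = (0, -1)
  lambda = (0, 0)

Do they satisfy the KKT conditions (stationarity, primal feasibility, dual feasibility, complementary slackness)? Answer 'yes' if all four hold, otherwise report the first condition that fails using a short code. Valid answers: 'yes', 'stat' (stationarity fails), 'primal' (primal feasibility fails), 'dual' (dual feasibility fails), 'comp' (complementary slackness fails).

Gradient of f: grad f(x) = Q x + c = (0, 0)
Constraint values g_i(x) = a_i^T x - b_i:
  g_1((0, -1)) = -2
  g_2((0, -1)) = 3
Stationarity residual: grad f(x) + sum_i lambda_i a_i = (0, 0)
  -> stationarity OK
Primal feasibility (all g_i <= 0): FAILS
Dual feasibility (all lambda_i >= 0): OK
Complementary slackness (lambda_i * g_i(x) = 0 for all i): OK

Verdict: the first failing condition is primal_feasibility -> primal.

primal


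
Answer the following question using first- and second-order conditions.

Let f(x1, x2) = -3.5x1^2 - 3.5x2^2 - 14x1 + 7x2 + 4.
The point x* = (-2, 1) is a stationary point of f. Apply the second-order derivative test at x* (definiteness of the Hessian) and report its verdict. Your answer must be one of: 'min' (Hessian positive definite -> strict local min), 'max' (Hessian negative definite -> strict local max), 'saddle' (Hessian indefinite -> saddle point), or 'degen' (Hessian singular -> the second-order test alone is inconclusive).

Compute the Hessian H = grad^2 f:
  H = [[-7, 0], [0, -7]]
Verify stationarity: grad f(x*) = H x* + g = (0, 0).
Eigenvalues of H: -7, -7.
Both eigenvalues < 0, so H is negative definite -> x* is a strict local max.

max


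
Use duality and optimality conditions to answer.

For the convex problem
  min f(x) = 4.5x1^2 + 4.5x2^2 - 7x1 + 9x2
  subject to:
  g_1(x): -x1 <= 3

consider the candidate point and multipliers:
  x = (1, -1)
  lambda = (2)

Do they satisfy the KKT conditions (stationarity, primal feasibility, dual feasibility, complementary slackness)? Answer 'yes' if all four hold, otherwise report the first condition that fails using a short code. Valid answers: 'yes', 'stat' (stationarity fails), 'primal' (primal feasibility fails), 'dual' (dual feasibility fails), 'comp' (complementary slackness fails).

Gradient of f: grad f(x) = Q x + c = (2, 0)
Constraint values g_i(x) = a_i^T x - b_i:
  g_1((1, -1)) = -4
Stationarity residual: grad f(x) + sum_i lambda_i a_i = (0, 0)
  -> stationarity OK
Primal feasibility (all g_i <= 0): OK
Dual feasibility (all lambda_i >= 0): OK
Complementary slackness (lambda_i * g_i(x) = 0 for all i): FAILS

Verdict: the first failing condition is complementary_slackness -> comp.

comp


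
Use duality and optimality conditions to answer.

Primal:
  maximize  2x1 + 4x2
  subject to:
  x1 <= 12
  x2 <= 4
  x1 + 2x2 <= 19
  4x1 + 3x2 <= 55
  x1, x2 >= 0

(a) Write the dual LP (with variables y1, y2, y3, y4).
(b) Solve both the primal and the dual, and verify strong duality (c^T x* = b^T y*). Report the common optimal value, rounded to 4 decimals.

The standard primal-dual pair for 'max c^T x s.t. A x <= b, x >= 0' is:
  Dual:  min b^T y  s.t.  A^T y >= c,  y >= 0.

So the dual LP is:
  minimize  12y1 + 4y2 + 19y3 + 55y4
  subject to:
    y1 + y3 + 4y4 >= 2
    y2 + 2y3 + 3y4 >= 4
    y1, y2, y3, y4 >= 0

Solving the primal: x* = (10.75, 4).
  primal value c^T x* = 37.5.
Solving the dual: y* = (0, 2.5, 0, 0.5).
  dual value b^T y* = 37.5.
Strong duality: c^T x* = b^T y*. Confirmed.

37.5


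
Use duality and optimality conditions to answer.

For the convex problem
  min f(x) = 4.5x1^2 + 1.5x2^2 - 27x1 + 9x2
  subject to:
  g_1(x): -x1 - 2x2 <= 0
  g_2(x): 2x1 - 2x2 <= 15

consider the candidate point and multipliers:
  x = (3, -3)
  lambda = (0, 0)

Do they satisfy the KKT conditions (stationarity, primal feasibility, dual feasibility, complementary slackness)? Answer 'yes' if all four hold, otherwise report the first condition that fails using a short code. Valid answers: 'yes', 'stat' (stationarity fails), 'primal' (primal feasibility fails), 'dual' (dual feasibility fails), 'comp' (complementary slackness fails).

Gradient of f: grad f(x) = Q x + c = (0, 0)
Constraint values g_i(x) = a_i^T x - b_i:
  g_1((3, -3)) = 3
  g_2((3, -3)) = -3
Stationarity residual: grad f(x) + sum_i lambda_i a_i = (0, 0)
  -> stationarity OK
Primal feasibility (all g_i <= 0): FAILS
Dual feasibility (all lambda_i >= 0): OK
Complementary slackness (lambda_i * g_i(x) = 0 for all i): OK

Verdict: the first failing condition is primal_feasibility -> primal.

primal


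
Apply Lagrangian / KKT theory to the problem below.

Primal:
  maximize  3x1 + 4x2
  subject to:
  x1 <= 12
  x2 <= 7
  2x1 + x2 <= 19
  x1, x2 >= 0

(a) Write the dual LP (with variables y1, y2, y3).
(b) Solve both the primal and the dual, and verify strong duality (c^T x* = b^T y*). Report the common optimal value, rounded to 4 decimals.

The standard primal-dual pair for 'max c^T x s.t. A x <= b, x >= 0' is:
  Dual:  min b^T y  s.t.  A^T y >= c,  y >= 0.

So the dual LP is:
  minimize  12y1 + 7y2 + 19y3
  subject to:
    y1 + 2y3 >= 3
    y2 + y3 >= 4
    y1, y2, y3 >= 0

Solving the primal: x* = (6, 7).
  primal value c^T x* = 46.
Solving the dual: y* = (0, 2.5, 1.5).
  dual value b^T y* = 46.
Strong duality: c^T x* = b^T y*. Confirmed.

46


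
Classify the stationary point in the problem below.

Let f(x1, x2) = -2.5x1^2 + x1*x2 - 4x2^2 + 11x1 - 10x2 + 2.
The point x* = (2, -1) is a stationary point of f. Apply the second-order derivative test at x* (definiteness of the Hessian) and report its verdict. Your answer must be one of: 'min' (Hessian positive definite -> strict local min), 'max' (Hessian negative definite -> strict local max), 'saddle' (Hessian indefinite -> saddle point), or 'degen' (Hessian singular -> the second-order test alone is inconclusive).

Compute the Hessian H = grad^2 f:
  H = [[-5, 1], [1, -8]]
Verify stationarity: grad f(x*) = H x* + g = (0, 0).
Eigenvalues of H: -8.3028, -4.6972.
Both eigenvalues < 0, so H is negative definite -> x* is a strict local max.

max


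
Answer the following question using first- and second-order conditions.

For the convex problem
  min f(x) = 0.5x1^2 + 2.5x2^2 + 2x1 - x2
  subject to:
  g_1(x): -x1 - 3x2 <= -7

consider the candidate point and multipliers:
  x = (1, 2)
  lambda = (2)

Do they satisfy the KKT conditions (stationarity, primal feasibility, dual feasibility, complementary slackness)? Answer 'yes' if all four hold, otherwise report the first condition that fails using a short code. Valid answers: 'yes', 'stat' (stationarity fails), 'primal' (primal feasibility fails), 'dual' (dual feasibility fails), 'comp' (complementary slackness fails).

Gradient of f: grad f(x) = Q x + c = (3, 9)
Constraint values g_i(x) = a_i^T x - b_i:
  g_1((1, 2)) = 0
Stationarity residual: grad f(x) + sum_i lambda_i a_i = (1, 3)
  -> stationarity FAILS
Primal feasibility (all g_i <= 0): OK
Dual feasibility (all lambda_i >= 0): OK
Complementary slackness (lambda_i * g_i(x) = 0 for all i): OK

Verdict: the first failing condition is stationarity -> stat.

stat


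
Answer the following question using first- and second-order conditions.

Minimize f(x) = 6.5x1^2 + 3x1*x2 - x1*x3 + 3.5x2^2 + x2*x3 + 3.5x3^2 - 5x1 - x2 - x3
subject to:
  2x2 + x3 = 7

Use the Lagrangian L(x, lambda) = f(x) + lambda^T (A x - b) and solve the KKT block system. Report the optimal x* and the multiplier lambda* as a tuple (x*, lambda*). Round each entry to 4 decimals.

Form the Lagrangian:
  L(x, lambda) = (1/2) x^T Q x + c^T x + lambda^T (A x - b)
Stationarity (grad_x L = 0): Q x + c + A^T lambda = 0.
Primal feasibility: A x = b.

This gives the KKT block system:
  [ Q   A^T ] [ x     ]   [-c ]
  [ A    0  ] [ lambda ] = [ b ]

Solving the linear system:
  x*      = (-0.2063, 2.9365, 1.127)
  lambda* = (-10.0317)
  f(x*)   = 33.5952

x* = (-0.2063, 2.9365, 1.127), lambda* = (-10.0317)


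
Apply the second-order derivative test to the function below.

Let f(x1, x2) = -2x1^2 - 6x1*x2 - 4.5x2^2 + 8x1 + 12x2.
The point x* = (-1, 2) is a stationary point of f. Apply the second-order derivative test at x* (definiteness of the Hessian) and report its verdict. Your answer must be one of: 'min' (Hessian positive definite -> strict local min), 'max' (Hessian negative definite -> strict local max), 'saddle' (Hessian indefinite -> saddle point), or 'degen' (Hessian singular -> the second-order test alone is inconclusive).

Compute the Hessian H = grad^2 f:
  H = [[-4, -6], [-6, -9]]
Verify stationarity: grad f(x*) = H x* + g = (0, 0).
Eigenvalues of H: -13, 0.
H has a zero eigenvalue (singular; negative semidefinite but not definite), so H is neither positive definite, negative definite, nor indefinite. The second-order test alone is inconclusive -> degen.
(Indeed, f is constant along the null direction of H through x*, so x* is not a strict local extremum.)

degen


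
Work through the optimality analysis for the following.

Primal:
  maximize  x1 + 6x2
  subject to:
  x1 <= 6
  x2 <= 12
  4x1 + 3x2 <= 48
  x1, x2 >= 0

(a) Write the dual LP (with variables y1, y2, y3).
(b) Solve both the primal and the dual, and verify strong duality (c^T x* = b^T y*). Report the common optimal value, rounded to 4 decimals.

The standard primal-dual pair for 'max c^T x s.t. A x <= b, x >= 0' is:
  Dual:  min b^T y  s.t.  A^T y >= c,  y >= 0.

So the dual LP is:
  minimize  6y1 + 12y2 + 48y3
  subject to:
    y1 + 4y3 >= 1
    y2 + 3y3 >= 6
    y1, y2, y3 >= 0

Solving the primal: x* = (3, 12).
  primal value c^T x* = 75.
Solving the dual: y* = (0, 5.25, 0.25).
  dual value b^T y* = 75.
Strong duality: c^T x* = b^T y*. Confirmed.

75


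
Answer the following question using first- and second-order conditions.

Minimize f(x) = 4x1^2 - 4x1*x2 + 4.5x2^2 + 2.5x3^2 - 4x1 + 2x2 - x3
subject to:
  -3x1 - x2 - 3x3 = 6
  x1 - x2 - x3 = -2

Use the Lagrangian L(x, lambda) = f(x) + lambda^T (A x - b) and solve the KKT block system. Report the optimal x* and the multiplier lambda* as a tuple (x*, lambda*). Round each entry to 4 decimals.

Form the Lagrangian:
  L(x, lambda) = (1/2) x^T Q x + c^T x + lambda^T (A x - b)
Stationarity (grad_x L = 0): Q x + c + A^T lambda = 0.
Primal feasibility: A x = b.

This gives the KKT block system:
  [ Q   A^T ] [ x     ]   [-c ]
  [ A    0  ] [ lambda ] = [ b ]

Solving the linear system:
  x*      = (-2.1412, -0.4235, 0.2824)
  lambda* = (-3.1706, 9.9235)
  f(x*)   = 23.1529

x* = (-2.1412, -0.4235, 0.2824), lambda* = (-3.1706, 9.9235)


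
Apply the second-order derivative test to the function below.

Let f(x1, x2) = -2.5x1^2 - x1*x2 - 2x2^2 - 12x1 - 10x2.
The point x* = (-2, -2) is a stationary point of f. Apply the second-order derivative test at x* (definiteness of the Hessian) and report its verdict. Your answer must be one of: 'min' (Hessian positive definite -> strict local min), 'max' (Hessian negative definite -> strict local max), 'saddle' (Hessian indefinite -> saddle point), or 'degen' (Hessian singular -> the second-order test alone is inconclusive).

Compute the Hessian H = grad^2 f:
  H = [[-5, -1], [-1, -4]]
Verify stationarity: grad f(x*) = H x* + g = (0, 0).
Eigenvalues of H: -5.618, -3.382.
Both eigenvalues < 0, so H is negative definite -> x* is a strict local max.

max


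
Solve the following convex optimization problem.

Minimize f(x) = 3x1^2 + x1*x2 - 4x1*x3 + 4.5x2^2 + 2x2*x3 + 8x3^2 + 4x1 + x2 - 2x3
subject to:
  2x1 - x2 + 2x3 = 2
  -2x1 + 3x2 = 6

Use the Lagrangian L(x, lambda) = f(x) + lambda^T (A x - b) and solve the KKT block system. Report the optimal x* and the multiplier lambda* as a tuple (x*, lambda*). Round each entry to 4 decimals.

Form the Lagrangian:
  L(x, lambda) = (1/2) x^T Q x + c^T x + lambda^T (A x - b)
Stationarity (grad_x L = 0): Q x + c + A^T lambda = 0.
Primal feasibility: A x = b.

This gives the KKT block system:
  [ Q   A^T ] [ x     ]   [-c ]
  [ A    0  ] [ lambda ] = [ b ]

Solving the linear system:
  x*      = (0.4242, 2.2828, 1.7172)
  lambda* = (-14.1717, -13.1919)
  f(x*)   = 54.0202

x* = (0.4242, 2.2828, 1.7172), lambda* = (-14.1717, -13.1919)


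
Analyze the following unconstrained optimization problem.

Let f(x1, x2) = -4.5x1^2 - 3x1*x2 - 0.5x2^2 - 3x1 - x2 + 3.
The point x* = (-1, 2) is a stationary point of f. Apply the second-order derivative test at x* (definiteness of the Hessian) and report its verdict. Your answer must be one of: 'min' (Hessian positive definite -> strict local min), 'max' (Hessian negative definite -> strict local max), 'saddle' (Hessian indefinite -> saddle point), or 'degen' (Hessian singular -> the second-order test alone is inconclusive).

Compute the Hessian H = grad^2 f:
  H = [[-9, -3], [-3, -1]]
Verify stationarity: grad f(x*) = H x* + g = (0, 0).
Eigenvalues of H: -10, 0.
H has a zero eigenvalue (singular; negative semidefinite but not definite), so H is neither positive definite, negative definite, nor indefinite. The second-order test alone is inconclusive -> degen.
(Indeed, f is constant along the null direction of H through x*, so x* is not a strict local extremum.)

degen


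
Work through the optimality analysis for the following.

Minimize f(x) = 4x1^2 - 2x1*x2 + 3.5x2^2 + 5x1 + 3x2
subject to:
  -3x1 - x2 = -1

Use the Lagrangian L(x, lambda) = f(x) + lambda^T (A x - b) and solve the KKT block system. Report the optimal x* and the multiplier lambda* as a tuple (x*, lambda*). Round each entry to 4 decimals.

Form the Lagrangian:
  L(x, lambda) = (1/2) x^T Q x + c^T x + lambda^T (A x - b)
Stationarity (grad_x L = 0): Q x + c + A^T lambda = 0.
Primal feasibility: A x = b.

This gives the KKT block system:
  [ Q   A^T ] [ x     ]   [-c ]
  [ A    0  ] [ lambda ] = [ b ]

Solving the linear system:
  x*      = (0.3253, 0.0241)
  lambda* = (2.5181)
  f(x*)   = 2.1084

x* = (0.3253, 0.0241), lambda* = (2.5181)


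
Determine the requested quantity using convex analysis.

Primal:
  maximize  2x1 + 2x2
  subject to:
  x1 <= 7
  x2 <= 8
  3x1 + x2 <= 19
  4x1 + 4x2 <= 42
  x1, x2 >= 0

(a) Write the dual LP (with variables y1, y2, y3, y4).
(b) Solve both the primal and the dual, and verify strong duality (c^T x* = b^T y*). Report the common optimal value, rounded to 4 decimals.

The standard primal-dual pair for 'max c^T x s.t. A x <= b, x >= 0' is:
  Dual:  min b^T y  s.t.  A^T y >= c,  y >= 0.

So the dual LP is:
  minimize  7y1 + 8y2 + 19y3 + 42y4
  subject to:
    y1 + 3y3 + 4y4 >= 2
    y2 + y3 + 4y4 >= 2
    y1, y2, y3, y4 >= 0

Solving the primal: x* = (4.25, 6.25).
  primal value c^T x* = 21.
Solving the dual: y* = (0, 0, 0, 0.5).
  dual value b^T y* = 21.
Strong duality: c^T x* = b^T y*. Confirmed.

21


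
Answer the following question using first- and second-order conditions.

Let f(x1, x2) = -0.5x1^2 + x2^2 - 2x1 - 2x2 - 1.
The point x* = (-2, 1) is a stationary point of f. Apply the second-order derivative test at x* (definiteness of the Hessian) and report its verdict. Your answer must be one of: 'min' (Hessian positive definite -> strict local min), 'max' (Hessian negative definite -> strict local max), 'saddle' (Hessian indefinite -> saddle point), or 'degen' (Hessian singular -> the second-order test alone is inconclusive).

Compute the Hessian H = grad^2 f:
  H = [[-1, 0], [0, 2]]
Verify stationarity: grad f(x*) = H x* + g = (0, 0).
Eigenvalues of H: -1, 2.
Eigenvalues have mixed signs, so H is indefinite -> x* is a saddle point.

saddle


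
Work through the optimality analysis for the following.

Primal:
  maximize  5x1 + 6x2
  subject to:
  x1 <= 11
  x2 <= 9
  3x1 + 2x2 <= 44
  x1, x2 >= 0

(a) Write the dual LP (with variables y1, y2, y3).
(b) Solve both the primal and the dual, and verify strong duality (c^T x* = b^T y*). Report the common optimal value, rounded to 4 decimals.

The standard primal-dual pair for 'max c^T x s.t. A x <= b, x >= 0' is:
  Dual:  min b^T y  s.t.  A^T y >= c,  y >= 0.

So the dual LP is:
  minimize  11y1 + 9y2 + 44y3
  subject to:
    y1 + 3y3 >= 5
    y2 + 2y3 >= 6
    y1, y2, y3 >= 0

Solving the primal: x* = (8.6667, 9).
  primal value c^T x* = 97.3333.
Solving the dual: y* = (0, 2.6667, 1.6667).
  dual value b^T y* = 97.3333.
Strong duality: c^T x* = b^T y*. Confirmed.

97.3333


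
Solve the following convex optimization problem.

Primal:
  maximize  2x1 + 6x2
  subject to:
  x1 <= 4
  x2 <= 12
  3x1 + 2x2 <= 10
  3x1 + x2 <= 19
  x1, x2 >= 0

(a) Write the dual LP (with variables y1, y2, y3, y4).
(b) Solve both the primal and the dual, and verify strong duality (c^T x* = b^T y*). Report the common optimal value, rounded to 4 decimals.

The standard primal-dual pair for 'max c^T x s.t. A x <= b, x >= 0' is:
  Dual:  min b^T y  s.t.  A^T y >= c,  y >= 0.

So the dual LP is:
  minimize  4y1 + 12y2 + 10y3 + 19y4
  subject to:
    y1 + 3y3 + 3y4 >= 2
    y2 + 2y3 + y4 >= 6
    y1, y2, y3, y4 >= 0

Solving the primal: x* = (0, 5).
  primal value c^T x* = 30.
Solving the dual: y* = (0, 0, 3, 0).
  dual value b^T y* = 30.
Strong duality: c^T x* = b^T y*. Confirmed.

30


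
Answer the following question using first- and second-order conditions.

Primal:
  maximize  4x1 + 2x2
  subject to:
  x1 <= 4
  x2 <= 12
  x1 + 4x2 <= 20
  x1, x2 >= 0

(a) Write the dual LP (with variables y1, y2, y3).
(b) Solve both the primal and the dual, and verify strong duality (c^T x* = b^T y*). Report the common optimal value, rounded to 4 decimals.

The standard primal-dual pair for 'max c^T x s.t. A x <= b, x >= 0' is:
  Dual:  min b^T y  s.t.  A^T y >= c,  y >= 0.

So the dual LP is:
  minimize  4y1 + 12y2 + 20y3
  subject to:
    y1 + y3 >= 4
    y2 + 4y3 >= 2
    y1, y2, y3 >= 0

Solving the primal: x* = (4, 4).
  primal value c^T x* = 24.
Solving the dual: y* = (3.5, 0, 0.5).
  dual value b^T y* = 24.
Strong duality: c^T x* = b^T y*. Confirmed.

24


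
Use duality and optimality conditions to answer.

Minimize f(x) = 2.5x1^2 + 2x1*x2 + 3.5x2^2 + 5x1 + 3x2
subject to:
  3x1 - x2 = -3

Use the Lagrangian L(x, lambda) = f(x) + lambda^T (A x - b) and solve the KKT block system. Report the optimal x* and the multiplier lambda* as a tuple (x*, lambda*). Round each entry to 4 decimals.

Form the Lagrangian:
  L(x, lambda) = (1/2) x^T Q x + c^T x + lambda^T (A x - b)
Stationarity (grad_x L = 0): Q x + c + A^T lambda = 0.
Primal feasibility: A x = b.

This gives the KKT block system:
  [ Q   A^T ] [ x     ]   [-c ]
  [ A    0  ] [ lambda ] = [ b ]

Solving the linear system:
  x*      = (-1.0375, -0.1125)
  lambda* = (0.1375)
  f(x*)   = -2.5562

x* = (-1.0375, -0.1125), lambda* = (0.1375)


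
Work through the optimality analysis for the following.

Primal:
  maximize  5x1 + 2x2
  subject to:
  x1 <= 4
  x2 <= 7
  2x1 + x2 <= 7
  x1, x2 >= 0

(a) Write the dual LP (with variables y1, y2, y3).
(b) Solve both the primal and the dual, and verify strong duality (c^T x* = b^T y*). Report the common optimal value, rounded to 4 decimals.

The standard primal-dual pair for 'max c^T x s.t. A x <= b, x >= 0' is:
  Dual:  min b^T y  s.t.  A^T y >= c,  y >= 0.

So the dual LP is:
  minimize  4y1 + 7y2 + 7y3
  subject to:
    y1 + 2y3 >= 5
    y2 + y3 >= 2
    y1, y2, y3 >= 0

Solving the primal: x* = (3.5, 0).
  primal value c^T x* = 17.5.
Solving the dual: y* = (0, 0, 2.5).
  dual value b^T y* = 17.5.
Strong duality: c^T x* = b^T y*. Confirmed.

17.5


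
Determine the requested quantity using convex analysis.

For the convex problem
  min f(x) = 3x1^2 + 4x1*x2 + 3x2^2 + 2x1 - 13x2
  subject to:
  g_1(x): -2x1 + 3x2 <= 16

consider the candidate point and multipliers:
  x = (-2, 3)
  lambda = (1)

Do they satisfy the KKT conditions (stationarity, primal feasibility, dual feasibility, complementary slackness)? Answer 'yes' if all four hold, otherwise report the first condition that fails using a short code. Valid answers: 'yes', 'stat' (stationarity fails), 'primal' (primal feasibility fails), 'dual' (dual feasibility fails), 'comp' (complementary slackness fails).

Gradient of f: grad f(x) = Q x + c = (2, -3)
Constraint values g_i(x) = a_i^T x - b_i:
  g_1((-2, 3)) = -3
Stationarity residual: grad f(x) + sum_i lambda_i a_i = (0, 0)
  -> stationarity OK
Primal feasibility (all g_i <= 0): OK
Dual feasibility (all lambda_i >= 0): OK
Complementary slackness (lambda_i * g_i(x) = 0 for all i): FAILS

Verdict: the first failing condition is complementary_slackness -> comp.

comp
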